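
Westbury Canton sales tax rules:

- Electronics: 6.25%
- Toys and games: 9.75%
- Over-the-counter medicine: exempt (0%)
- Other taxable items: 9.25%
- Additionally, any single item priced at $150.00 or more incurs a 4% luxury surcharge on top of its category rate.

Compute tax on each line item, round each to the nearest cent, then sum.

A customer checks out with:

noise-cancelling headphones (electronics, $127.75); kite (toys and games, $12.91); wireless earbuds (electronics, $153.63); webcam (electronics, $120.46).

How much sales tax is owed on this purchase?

$32.52

Noise-cancelling headphones $127.75: electronics → 6.25% → $7.98
Kite $12.91: toys and games → 9.75% → $1.26
Wireless earbuds $153.63: electronics → 6.25% + 4% surcharge = 10.25% → $15.75
Webcam $120.46: electronics → 6.25% → $7.53
Total tax = $7.98 + $1.26 + $15.75 + $7.53 = $32.52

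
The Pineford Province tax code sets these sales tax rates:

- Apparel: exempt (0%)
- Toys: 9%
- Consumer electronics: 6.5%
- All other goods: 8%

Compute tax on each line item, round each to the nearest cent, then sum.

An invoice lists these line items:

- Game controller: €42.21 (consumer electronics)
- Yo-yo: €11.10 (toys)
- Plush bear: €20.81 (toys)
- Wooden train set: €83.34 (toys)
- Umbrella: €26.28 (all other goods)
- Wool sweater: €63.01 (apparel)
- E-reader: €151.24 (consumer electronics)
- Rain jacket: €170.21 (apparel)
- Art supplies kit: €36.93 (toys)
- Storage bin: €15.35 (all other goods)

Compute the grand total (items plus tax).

Game controller €42.21: consumer electronics → 6.5% → €2.74
Yo-yo €11.10: toys → 9% → €1.00
Plush bear €20.81: toys → 9% → €1.87
Wooden train set €83.34: toys → 9% → €7.50
Umbrella €26.28: all other goods → 8% → €2.10
Wool sweater €63.01: apparel → 0% → €0.00
E-reader €151.24: consumer electronics → 6.5% → €9.83
Rain jacket €170.21: apparel → 0% → €0.00
Art supplies kit €36.93: toys → 9% → €3.32
Storage bin €15.35: all other goods → 8% → €1.23
Subtotal = €620.48; tax = €29.59; total due = €650.07

€650.07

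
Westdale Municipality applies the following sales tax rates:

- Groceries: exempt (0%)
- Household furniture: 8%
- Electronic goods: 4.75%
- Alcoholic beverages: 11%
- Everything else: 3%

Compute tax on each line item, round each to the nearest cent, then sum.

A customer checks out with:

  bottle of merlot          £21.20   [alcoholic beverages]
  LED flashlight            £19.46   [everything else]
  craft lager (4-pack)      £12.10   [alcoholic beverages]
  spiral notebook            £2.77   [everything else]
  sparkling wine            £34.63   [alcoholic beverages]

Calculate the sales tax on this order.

Bottle of merlot £21.20: alcoholic beverages → 11% → £2.33
LED flashlight £19.46: everything else → 3% → £0.58
Craft lager (4-pack) £12.10: alcoholic beverages → 11% → £1.33
Spiral notebook £2.77: everything else → 3% → £0.08
Sparkling wine £34.63: alcoholic beverages → 11% → £3.81
Total tax = £2.33 + £0.58 + £1.33 + £0.08 + £3.81 = £8.13

£8.13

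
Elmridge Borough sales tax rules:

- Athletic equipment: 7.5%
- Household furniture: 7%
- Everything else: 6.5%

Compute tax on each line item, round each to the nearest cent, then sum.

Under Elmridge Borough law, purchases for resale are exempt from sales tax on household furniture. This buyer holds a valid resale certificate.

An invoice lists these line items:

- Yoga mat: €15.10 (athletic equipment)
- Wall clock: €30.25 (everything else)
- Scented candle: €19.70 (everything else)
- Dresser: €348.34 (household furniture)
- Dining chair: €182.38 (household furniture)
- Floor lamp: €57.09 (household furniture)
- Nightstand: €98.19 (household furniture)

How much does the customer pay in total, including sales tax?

€755.43

Yoga mat €15.10: athletic equipment → 7.5% → €1.13
Wall clock €30.25: everything else → 6.5% → €1.97
Scented candle €19.70: everything else → 6.5% → €1.28
Dresser €348.34: household furniture, buyer-exempt → 0% → €0.00
Dining chair €182.38: household furniture, buyer-exempt → 0% → €0.00
Floor lamp €57.09: household furniture, buyer-exempt → 0% → €0.00
Nightstand €98.19: household furniture, buyer-exempt → 0% → €0.00
Subtotal = €751.05; tax = €4.38; total due = €755.43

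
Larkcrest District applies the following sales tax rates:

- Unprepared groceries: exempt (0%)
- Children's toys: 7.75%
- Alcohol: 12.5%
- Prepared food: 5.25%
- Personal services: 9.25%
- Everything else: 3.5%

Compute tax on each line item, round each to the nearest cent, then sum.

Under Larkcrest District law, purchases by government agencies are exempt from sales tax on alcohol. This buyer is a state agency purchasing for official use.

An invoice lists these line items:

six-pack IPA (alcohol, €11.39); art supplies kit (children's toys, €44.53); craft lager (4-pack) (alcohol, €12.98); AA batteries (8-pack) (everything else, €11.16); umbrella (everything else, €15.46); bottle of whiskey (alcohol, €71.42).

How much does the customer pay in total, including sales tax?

Six-pack IPA €11.39: alcohol, buyer-exempt → 0% → €0.00
Art supplies kit €44.53: children's toys → 7.75% → €3.45
Craft lager (4-pack) €12.98: alcohol, buyer-exempt → 0% → €0.00
AA batteries (8-pack) €11.16: everything else → 3.5% → €0.39
Umbrella €15.46: everything else → 3.5% → €0.54
Bottle of whiskey €71.42: alcohol, buyer-exempt → 0% → €0.00
Subtotal = €166.94; tax = €4.38; total due = €171.32

€171.32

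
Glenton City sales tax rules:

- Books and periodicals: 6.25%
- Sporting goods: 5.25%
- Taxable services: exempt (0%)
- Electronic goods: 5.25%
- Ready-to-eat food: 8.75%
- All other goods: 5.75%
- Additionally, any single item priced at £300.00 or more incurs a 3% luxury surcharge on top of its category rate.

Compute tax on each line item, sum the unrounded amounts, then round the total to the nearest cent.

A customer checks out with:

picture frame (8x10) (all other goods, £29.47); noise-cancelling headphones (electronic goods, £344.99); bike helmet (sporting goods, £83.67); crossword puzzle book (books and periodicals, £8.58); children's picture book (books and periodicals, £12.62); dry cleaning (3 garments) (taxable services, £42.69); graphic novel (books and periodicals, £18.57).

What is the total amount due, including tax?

Picture frame (8x10) £29.47: all other goods → 5.75% → £1.694525
Noise-cancelling headphones £344.99: electronic goods → 5.25% + 3% surcharge = 8.25% → £28.461675
Bike helmet £83.67: sporting goods → 5.25% → £4.392675
Crossword puzzle book £8.58: books and periodicals → 6.25% → £0.53625
Children's picture book £12.62: books and periodicals → 6.25% → £0.78875
Dry cleaning (3 garments) £42.69: taxable services → 0% → £0.00
Graphic novel £18.57: books and periodicals → 6.25% → £1.160625
Subtotal = £540.59; unrounded tax = £37.0345 → £37.03; total due = £577.62

£577.62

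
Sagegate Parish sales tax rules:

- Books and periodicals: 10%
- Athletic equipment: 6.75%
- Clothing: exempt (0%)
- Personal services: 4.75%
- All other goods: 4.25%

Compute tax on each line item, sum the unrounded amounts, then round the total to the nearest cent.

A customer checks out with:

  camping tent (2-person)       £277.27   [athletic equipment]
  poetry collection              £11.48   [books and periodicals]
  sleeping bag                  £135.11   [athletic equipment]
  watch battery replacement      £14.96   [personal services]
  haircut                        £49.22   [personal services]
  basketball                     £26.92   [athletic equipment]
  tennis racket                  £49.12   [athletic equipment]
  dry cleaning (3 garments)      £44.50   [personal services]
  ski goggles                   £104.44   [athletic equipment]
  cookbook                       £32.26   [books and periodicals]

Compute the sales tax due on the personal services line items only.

£5.16

Watch battery replacement £14.96: personal services → 4.75% → £0.7106
Haircut £49.22: personal services → 4.75% → £2.33795
Dry cleaning (3 garments) £44.50: personal services → 4.75% → £2.11375
Tax on personal services: unrounded sum = £5.1623 → £5.16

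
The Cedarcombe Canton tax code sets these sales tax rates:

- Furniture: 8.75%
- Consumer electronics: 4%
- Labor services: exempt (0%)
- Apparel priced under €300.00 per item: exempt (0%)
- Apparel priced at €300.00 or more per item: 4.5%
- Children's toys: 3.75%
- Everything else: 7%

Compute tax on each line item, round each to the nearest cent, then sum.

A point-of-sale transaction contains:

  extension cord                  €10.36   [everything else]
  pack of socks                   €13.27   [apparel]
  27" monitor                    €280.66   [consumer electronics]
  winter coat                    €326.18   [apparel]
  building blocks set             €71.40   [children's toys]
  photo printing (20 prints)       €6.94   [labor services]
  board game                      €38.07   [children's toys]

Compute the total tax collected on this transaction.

Extension cord €10.36: everything else → 7% → €0.73
Pack of socks €13.27: apparel, under €300.00 → 0% → €0.00
27" monitor €280.66: consumer electronics → 4% → €11.23
Winter coat €326.18: apparel, €300.00 or more → 4.5% → €14.68
Building blocks set €71.40: children's toys → 3.75% → €2.68
Photo printing (20 prints) €6.94: labor services → 0% → €0.00
Board game €38.07: children's toys → 3.75% → €1.43
Total tax = €0.73 + €11.23 + €14.68 + €2.68 + €1.43 = €30.75

€30.75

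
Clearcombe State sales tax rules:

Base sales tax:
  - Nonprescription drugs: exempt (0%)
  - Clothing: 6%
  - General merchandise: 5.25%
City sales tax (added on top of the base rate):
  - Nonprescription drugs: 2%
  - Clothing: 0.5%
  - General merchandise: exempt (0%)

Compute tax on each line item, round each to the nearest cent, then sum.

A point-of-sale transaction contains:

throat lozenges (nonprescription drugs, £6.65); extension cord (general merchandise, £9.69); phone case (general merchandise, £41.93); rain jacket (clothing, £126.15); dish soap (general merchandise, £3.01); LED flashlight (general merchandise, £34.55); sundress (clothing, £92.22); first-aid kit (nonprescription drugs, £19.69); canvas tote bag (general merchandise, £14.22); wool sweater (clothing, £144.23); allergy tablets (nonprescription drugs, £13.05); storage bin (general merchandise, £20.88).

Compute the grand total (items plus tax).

Throat lozenges £6.65: nonprescription drugs → 0% + 2% city = 2% → £0.13
Extension cord £9.69: general merchandise → 5.25% + 0% city = 5.25% → £0.51
Phone case £41.93: general merchandise → 5.25% + 0% city = 5.25% → £2.20
Rain jacket £126.15: clothing → 6% + 0.5% city = 6.5% → £8.20
Dish soap £3.01: general merchandise → 5.25% + 0% city = 5.25% → £0.16
LED flashlight £34.55: general merchandise → 5.25% + 0% city = 5.25% → £1.81
Sundress £92.22: clothing → 6% + 0.5% city = 6.5% → £5.99
First-aid kit £19.69: nonprescription drugs → 0% + 2% city = 2% → £0.39
Canvas tote bag £14.22: general merchandise → 5.25% + 0% city = 5.25% → £0.75
Wool sweater £144.23: clothing → 6% + 0.5% city = 6.5% → £9.37
Allergy tablets £13.05: nonprescription drugs → 0% + 2% city = 2% → £0.26
Storage bin £20.88: general merchandise → 5.25% + 0% city = 5.25% → £1.10
Subtotal = £526.27; tax = £30.87; total due = £557.14

£557.14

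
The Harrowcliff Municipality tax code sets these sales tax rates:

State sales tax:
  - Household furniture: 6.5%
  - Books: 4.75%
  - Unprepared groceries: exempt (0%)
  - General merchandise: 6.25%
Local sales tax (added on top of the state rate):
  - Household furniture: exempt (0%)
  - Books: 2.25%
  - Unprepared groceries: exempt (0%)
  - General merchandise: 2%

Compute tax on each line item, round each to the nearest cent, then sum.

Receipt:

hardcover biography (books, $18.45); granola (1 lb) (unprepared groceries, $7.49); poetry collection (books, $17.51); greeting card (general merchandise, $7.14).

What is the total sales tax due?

Hardcover biography $18.45: books → 4.75% + 2.25% local = 7% → $1.29
Granola (1 lb) $7.49: unprepared groceries → 0% + 0% local = 0% → $0.00
Poetry collection $17.51: books → 4.75% + 2.25% local = 7% → $1.23
Greeting card $7.14: general merchandise → 6.25% + 2% local = 8.25% → $0.59
Total tax = $1.29 + $1.23 + $0.59 = $3.11

$3.11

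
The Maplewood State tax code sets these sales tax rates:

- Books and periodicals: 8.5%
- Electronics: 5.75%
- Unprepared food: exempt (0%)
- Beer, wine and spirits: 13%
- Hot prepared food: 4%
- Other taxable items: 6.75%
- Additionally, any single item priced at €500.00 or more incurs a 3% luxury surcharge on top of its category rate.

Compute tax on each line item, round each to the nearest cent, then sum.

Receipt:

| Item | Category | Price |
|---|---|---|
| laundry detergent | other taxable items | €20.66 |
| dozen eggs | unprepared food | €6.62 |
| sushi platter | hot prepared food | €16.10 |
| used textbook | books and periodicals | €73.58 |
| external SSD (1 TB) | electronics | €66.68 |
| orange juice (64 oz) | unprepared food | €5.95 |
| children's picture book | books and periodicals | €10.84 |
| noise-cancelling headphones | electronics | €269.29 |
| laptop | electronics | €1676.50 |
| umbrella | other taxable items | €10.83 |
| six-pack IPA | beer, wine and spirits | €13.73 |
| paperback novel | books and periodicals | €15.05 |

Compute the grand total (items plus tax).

Laundry detergent €20.66: other taxable items → 6.75% → €1.39
Dozen eggs €6.62: unprepared food → 0% → €0.00
Sushi platter €16.10: hot prepared food → 4% → €0.64
Used textbook €73.58: books and periodicals → 8.5% → €6.25
External SSD (1 TB) €66.68: electronics → 5.75% → €3.83
Orange juice (64 oz) €5.95: unprepared food → 0% → €0.00
Children's picture book €10.84: books and periodicals → 8.5% → €0.92
Noise-cancelling headphones €269.29: electronics → 5.75% → €15.48
Laptop €1676.50: electronics → 5.75% + 3% surcharge = 8.75% → €146.69
Umbrella €10.83: other taxable items → 6.75% → €0.73
Six-pack IPA €13.73: beer, wine and spirits → 13% → €1.78
Paperback novel €15.05: books and periodicals → 8.5% → €1.28
Subtotal = €2185.83; tax = €178.99; total due = €2364.82

€2364.82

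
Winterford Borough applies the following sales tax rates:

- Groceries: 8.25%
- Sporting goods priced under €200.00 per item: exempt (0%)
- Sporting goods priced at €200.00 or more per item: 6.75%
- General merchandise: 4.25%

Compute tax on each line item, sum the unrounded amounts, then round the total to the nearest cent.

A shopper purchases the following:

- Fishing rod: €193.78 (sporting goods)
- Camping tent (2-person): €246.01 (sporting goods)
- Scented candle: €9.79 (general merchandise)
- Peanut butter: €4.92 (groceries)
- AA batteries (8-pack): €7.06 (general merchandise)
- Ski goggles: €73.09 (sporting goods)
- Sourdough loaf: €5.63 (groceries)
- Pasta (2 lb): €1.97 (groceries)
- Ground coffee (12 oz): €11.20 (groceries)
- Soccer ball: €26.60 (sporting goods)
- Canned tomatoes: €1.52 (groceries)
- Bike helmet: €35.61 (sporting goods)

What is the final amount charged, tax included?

Fishing rod €193.78: sporting goods, under €200.00 → 0% → €0.00
Camping tent (2-person) €246.01: sporting goods, €200.00 or more → 6.75% → €16.605675
Scented candle €9.79: general merchandise → 4.25% → €0.416075
Peanut butter €4.92: groceries → 8.25% → €0.4059
AA batteries (8-pack) €7.06: general merchandise → 4.25% → €0.30005
Ski goggles €73.09: sporting goods, under €200.00 → 0% → €0.00
Sourdough loaf €5.63: groceries → 8.25% → €0.464475
Pasta (2 lb) €1.97: groceries → 8.25% → €0.162525
Ground coffee (12 oz) €11.20: groceries → 8.25% → €0.924
Soccer ball €26.60: sporting goods, under €200.00 → 0% → €0.00
Canned tomatoes €1.52: groceries → 8.25% → €0.1254
Bike helmet €35.61: sporting goods, under €200.00 → 0% → €0.00
Subtotal = €617.18; unrounded tax = €19.4041 → €19.40; total due = €636.58

€636.58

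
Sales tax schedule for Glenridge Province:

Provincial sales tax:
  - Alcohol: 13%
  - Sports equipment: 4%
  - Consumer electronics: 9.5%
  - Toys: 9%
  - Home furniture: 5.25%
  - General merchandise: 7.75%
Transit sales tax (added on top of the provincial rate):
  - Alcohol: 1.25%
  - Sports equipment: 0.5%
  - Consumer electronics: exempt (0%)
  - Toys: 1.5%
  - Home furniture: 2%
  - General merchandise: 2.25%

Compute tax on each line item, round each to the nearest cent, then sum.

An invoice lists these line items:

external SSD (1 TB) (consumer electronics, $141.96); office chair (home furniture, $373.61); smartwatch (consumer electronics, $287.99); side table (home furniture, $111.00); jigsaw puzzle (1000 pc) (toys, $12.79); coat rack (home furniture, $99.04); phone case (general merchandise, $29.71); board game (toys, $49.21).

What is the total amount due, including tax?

$1197.96

External SSD (1 TB) $141.96: consumer electronics → 9.5% + 0% transit = 9.5% → $13.49
Office chair $373.61: home furniture → 5.25% + 2% transit = 7.25% → $27.09
Smartwatch $287.99: consumer electronics → 9.5% + 0% transit = 9.5% → $27.36
Side table $111.00: home furniture → 5.25% + 2% transit = 7.25% → $8.05
Jigsaw puzzle (1000 pc) $12.79: toys → 9% + 1.5% transit = 10.5% → $1.34
Coat rack $99.04: home furniture → 5.25% + 2% transit = 7.25% → $7.18
Phone case $29.71: general merchandise → 7.75% + 2.25% transit = 10% → $2.97
Board game $49.21: toys → 9% + 1.5% transit = 10.5% → $5.17
Subtotal = $1105.31; tax = $92.65; total due = $1197.96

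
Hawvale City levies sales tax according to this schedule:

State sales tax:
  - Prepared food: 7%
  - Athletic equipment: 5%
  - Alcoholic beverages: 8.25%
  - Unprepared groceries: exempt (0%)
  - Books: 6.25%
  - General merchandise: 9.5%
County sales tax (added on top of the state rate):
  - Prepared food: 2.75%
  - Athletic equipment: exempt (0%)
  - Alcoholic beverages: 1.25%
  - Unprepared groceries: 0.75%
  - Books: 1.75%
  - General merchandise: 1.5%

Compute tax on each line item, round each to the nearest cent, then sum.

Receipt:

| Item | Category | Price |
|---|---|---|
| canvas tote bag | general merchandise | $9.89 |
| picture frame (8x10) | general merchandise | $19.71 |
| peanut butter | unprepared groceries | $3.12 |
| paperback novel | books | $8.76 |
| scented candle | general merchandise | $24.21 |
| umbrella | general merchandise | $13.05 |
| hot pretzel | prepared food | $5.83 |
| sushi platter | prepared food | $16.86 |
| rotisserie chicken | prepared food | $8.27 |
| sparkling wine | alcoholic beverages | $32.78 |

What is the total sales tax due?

$14.21

Canvas tote bag $9.89: general merchandise → 9.5% + 1.5% county = 11% → $1.09
Picture frame (8x10) $19.71: general merchandise → 9.5% + 1.5% county = 11% → $2.17
Peanut butter $3.12: unprepared groceries → 0% + 0.75% county = 0.75% → $0.02
Paperback novel $8.76: books → 6.25% + 1.75% county = 8% → $0.70
Scented candle $24.21: general merchandise → 9.5% + 1.5% county = 11% → $2.66
Umbrella $13.05: general merchandise → 9.5% + 1.5% county = 11% → $1.44
Hot pretzel $5.83: prepared food → 7% + 2.75% county = 9.75% → $0.57
Sushi platter $16.86: prepared food → 7% + 2.75% county = 9.75% → $1.64
Rotisserie chicken $8.27: prepared food → 7% + 2.75% county = 9.75% → $0.81
Sparkling wine $32.78: alcoholic beverages → 8.25% + 1.25% county = 9.5% → $3.11
Total tax = $1.09 + $2.17 + $0.02 + $0.70 + $2.66 + $1.44 + $0.57 + $1.64 + $0.81 + $3.11 = $14.21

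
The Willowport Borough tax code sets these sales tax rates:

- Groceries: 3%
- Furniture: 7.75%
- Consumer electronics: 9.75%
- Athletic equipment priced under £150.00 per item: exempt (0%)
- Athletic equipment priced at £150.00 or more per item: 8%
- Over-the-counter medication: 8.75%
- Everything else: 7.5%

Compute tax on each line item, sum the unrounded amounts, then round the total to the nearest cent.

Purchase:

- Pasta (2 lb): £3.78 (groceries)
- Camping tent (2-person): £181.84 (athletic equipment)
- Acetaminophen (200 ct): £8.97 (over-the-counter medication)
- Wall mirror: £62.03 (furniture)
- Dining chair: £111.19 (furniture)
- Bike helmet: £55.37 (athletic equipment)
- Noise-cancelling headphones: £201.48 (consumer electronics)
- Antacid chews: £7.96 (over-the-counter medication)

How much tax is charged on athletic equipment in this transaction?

Camping tent (2-person) £181.84: athletic equipment, £150.00 or more → 8% → £14.5472
Bike helmet £55.37: athletic equipment, under £150.00 → 0% → £0.00
Tax on athletic equipment: unrounded sum = £14.5472 → £14.55

£14.55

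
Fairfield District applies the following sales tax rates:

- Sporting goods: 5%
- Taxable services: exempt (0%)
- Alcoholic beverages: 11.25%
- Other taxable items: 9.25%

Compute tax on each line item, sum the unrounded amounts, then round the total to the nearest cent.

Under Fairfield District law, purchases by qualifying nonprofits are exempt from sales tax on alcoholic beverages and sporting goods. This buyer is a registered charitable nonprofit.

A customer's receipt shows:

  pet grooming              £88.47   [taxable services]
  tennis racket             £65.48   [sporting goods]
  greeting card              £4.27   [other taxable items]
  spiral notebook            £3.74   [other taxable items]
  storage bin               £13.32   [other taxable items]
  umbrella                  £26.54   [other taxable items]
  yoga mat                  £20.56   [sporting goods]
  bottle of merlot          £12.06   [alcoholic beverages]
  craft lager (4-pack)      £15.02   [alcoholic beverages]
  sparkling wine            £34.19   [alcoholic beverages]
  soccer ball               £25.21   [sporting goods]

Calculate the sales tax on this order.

Pet grooming £88.47: taxable services → 0% → £0.00
Tennis racket £65.48: sporting goods, buyer-exempt → 0% → £0.00
Greeting card £4.27: other taxable items → 9.25% → £0.394975
Spiral notebook £3.74: other taxable items → 9.25% → £0.34595
Storage bin £13.32: other taxable items → 9.25% → £1.2321
Umbrella £26.54: other taxable items → 9.25% → £2.45495
Yoga mat £20.56: sporting goods, buyer-exempt → 0% → £0.00
Bottle of merlot £12.06: alcoholic beverages, buyer-exempt → 0% → £0.00
Craft lager (4-pack) £15.02: alcoholic beverages, buyer-exempt → 0% → £0.00
Sparkling wine £34.19: alcoholic beverages, buyer-exempt → 0% → £0.00
Soccer ball £25.21: sporting goods, buyer-exempt → 0% → £0.00
Unrounded tax sum = £4.427975 → £4.43

£4.43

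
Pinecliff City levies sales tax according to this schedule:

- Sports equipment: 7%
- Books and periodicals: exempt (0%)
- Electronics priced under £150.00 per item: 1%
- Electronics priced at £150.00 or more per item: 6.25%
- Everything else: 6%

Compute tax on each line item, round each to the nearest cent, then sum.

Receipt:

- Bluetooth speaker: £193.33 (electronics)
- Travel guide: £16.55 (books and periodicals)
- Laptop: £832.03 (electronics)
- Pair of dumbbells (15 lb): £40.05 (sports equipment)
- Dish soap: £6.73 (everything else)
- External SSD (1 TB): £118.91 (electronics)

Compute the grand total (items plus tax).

Bluetooth speaker £193.33: electronics, £150.00 or more → 6.25% → £12.08
Travel guide £16.55: books and periodicals → 0% → £0.00
Laptop £832.03: electronics, £150.00 or more → 6.25% → £52.00
Pair of dumbbells (15 lb) £40.05: sports equipment → 7% → £2.80
Dish soap £6.73: everything else → 6% → £0.40
External SSD (1 TB) £118.91: electronics, under £150.00 → 1% → £1.19
Subtotal = £1207.60; tax = £68.47; total due = £1276.07

£1276.07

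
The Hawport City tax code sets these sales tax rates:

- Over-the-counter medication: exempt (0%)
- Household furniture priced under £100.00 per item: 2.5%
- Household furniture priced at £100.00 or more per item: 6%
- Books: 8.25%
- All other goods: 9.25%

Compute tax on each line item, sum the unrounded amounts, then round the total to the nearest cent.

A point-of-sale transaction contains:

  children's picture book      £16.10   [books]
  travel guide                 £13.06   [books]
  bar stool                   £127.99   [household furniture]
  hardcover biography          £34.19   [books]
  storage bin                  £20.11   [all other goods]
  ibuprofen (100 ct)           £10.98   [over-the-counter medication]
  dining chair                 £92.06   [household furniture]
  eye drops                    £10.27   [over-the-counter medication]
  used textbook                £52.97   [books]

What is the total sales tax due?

£21.44

Children's picture book £16.10: books → 8.25% → £1.32825
Travel guide £13.06: books → 8.25% → £1.07745
Bar stool £127.99: household furniture, £100.00 or more → 6% → £7.6794
Hardcover biography £34.19: books → 8.25% → £2.820675
Storage bin £20.11: all other goods → 9.25% → £1.860175
Ibuprofen (100 ct) £10.98: over-the-counter medication → 0% → £0.00
Dining chair £92.06: household furniture, under £100.00 → 2.5% → £2.3015
Eye drops £10.27: over-the-counter medication → 0% → £0.00
Used textbook £52.97: books → 8.25% → £4.370025
Unrounded tax sum = £21.437475 → £21.44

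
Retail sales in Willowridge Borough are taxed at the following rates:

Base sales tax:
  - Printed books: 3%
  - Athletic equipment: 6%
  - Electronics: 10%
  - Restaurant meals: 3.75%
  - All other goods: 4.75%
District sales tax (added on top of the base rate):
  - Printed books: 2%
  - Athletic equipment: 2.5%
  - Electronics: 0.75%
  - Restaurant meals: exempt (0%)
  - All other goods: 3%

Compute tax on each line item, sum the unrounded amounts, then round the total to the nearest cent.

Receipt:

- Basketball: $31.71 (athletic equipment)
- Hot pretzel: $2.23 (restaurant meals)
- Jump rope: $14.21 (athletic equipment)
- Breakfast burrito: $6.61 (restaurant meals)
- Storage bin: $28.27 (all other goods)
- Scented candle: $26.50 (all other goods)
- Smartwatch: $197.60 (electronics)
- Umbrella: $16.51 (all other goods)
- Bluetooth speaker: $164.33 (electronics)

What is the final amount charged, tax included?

Basketball $31.71: athletic equipment → 6% + 2.5% district = 8.5% → $2.69535
Hot pretzel $2.23: restaurant meals → 3.75% + 0% district = 3.75% → $0.083625
Jump rope $14.21: athletic equipment → 6% + 2.5% district = 8.5% → $1.20785
Breakfast burrito $6.61: restaurant meals → 3.75% + 0% district = 3.75% → $0.247875
Storage bin $28.27: all other goods → 4.75% + 3% district = 7.75% → $2.190925
Scented candle $26.50: all other goods → 4.75% + 3% district = 7.75% → $2.05375
Smartwatch $197.60: electronics → 10% + 0.75% district = 10.75% → $21.242
Umbrella $16.51: all other goods → 4.75% + 3% district = 7.75% → $1.279525
Bluetooth speaker $164.33: electronics → 10% + 0.75% district = 10.75% → $17.665475
Subtotal = $487.97; unrounded tax = $48.666375 → $48.67; total due = $536.64

$536.64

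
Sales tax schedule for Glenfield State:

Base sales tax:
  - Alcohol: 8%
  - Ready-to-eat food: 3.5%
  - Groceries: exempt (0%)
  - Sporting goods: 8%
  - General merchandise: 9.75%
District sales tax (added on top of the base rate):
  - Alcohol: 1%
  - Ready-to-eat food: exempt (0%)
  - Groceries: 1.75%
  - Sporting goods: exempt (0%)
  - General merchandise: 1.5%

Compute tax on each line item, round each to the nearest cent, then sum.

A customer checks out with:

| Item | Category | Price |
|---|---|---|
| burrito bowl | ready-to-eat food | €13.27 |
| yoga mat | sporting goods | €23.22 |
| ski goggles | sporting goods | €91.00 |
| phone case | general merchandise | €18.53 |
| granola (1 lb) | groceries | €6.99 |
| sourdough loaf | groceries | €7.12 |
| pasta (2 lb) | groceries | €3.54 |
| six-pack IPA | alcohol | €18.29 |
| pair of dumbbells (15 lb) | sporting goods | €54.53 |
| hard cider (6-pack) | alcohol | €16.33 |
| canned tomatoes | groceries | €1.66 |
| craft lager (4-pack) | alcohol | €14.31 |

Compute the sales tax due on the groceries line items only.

Granola (1 lb) €6.99: groceries → 0% + 1.75% district = 1.75% → €0.12
Sourdough loaf €7.12: groceries → 0% + 1.75% district = 1.75% → €0.12
Pasta (2 lb) €3.54: groceries → 0% + 1.75% district = 1.75% → €0.06
Canned tomatoes €1.66: groceries → 0% + 1.75% district = 1.75% → €0.03
Tax on groceries = €0.12 + €0.12 + €0.06 + €0.03 = €0.33

€0.33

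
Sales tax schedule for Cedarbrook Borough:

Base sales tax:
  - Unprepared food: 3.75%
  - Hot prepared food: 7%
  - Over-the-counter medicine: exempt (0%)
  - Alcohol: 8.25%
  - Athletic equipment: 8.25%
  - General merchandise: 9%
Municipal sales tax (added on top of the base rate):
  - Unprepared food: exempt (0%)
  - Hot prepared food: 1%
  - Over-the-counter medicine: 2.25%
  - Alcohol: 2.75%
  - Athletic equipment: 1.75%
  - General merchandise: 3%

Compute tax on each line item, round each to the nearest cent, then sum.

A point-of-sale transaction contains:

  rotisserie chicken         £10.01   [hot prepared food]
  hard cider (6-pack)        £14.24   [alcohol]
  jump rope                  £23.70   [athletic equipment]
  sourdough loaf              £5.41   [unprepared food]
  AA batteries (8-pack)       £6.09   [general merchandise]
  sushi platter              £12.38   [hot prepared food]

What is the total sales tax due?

£6.66

Rotisserie chicken £10.01: hot prepared food → 7% + 1% municipal = 8% → £0.80
Hard cider (6-pack) £14.24: alcohol → 8.25% + 2.75% municipal = 11% → £1.57
Jump rope £23.70: athletic equipment → 8.25% + 1.75% municipal = 10% → £2.37
Sourdough loaf £5.41: unprepared food → 3.75% + 0% municipal = 3.75% → £0.20
AA batteries (8-pack) £6.09: general merchandise → 9% + 3% municipal = 12% → £0.73
Sushi platter £12.38: hot prepared food → 7% + 1% municipal = 8% → £0.99
Total tax = £0.80 + £1.57 + £2.37 + £0.20 + £0.73 + £0.99 = £6.66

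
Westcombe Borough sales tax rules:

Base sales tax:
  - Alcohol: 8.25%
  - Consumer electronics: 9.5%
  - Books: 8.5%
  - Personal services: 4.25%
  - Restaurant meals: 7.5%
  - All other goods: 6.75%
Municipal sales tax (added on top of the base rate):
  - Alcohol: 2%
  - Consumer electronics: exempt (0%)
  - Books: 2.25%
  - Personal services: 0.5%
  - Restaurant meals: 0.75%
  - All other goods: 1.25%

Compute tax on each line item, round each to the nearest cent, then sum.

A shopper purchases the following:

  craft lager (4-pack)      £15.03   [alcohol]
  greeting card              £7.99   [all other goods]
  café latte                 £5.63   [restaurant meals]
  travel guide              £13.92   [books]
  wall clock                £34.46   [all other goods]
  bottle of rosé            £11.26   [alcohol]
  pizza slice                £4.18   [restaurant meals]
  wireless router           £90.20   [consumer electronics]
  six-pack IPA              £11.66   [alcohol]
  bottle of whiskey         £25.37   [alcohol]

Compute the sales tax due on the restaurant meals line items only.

£0.80

Café latte £5.63: restaurant meals → 7.5% + 0.75% municipal = 8.25% → £0.46
Pizza slice £4.18: restaurant meals → 7.5% + 0.75% municipal = 8.25% → £0.34
Tax on restaurant meals = £0.46 + £0.34 = £0.80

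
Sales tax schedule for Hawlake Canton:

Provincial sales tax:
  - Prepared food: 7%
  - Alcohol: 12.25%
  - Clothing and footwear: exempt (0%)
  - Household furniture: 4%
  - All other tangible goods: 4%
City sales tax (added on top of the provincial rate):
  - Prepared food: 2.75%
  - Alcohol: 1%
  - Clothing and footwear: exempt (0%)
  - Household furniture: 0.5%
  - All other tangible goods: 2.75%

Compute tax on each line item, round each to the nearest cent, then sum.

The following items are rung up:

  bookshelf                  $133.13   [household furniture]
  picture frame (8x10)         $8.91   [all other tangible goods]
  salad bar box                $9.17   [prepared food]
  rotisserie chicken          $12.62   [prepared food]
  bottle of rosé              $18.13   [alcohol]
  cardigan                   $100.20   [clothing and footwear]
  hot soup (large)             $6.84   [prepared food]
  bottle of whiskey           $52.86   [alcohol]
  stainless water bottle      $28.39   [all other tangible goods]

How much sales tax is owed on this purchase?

$20.70

Bookshelf $133.13: household furniture → 4% + 0.5% city = 4.5% → $5.99
Picture frame (8x10) $8.91: all other tangible goods → 4% + 2.75% city = 6.75% → $0.60
Salad bar box $9.17: prepared food → 7% + 2.75% city = 9.75% → $0.89
Rotisserie chicken $12.62: prepared food → 7% + 2.75% city = 9.75% → $1.23
Bottle of rosé $18.13: alcohol → 12.25% + 1% city = 13.25% → $2.40
Cardigan $100.20: clothing and footwear → 0% + 0% city = 0% → $0.00
Hot soup (large) $6.84: prepared food → 7% + 2.75% city = 9.75% → $0.67
Bottle of whiskey $52.86: alcohol → 12.25% + 1% city = 13.25% → $7.00
Stainless water bottle $28.39: all other tangible goods → 4% + 2.75% city = 6.75% → $1.92
Total tax = $5.99 + $0.60 + $0.89 + $1.23 + $2.40 + $0.67 + $7.00 + $1.92 = $20.70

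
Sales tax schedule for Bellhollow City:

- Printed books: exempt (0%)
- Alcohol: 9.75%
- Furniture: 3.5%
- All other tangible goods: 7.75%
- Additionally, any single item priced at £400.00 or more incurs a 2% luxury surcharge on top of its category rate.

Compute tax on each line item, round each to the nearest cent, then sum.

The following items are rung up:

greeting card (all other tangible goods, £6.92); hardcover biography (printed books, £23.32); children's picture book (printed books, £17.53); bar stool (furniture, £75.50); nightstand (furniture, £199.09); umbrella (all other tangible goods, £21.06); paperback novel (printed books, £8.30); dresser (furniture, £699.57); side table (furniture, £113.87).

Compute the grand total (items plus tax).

£1219.41

Greeting card £6.92: all other tangible goods → 7.75% → £0.54
Hardcover biography £23.32: printed books → 0% → £0.00
Children's picture book £17.53: printed books → 0% → £0.00
Bar stool £75.50: furniture → 3.5% → £2.64
Nightstand £199.09: furniture → 3.5% → £6.97
Umbrella £21.06: all other tangible goods → 7.75% → £1.63
Paperback novel £8.30: printed books → 0% → £0.00
Dresser £699.57: furniture → 3.5% + 2% surcharge = 5.5% → £38.48
Side table £113.87: furniture → 3.5% → £3.99
Subtotal = £1165.16; tax = £54.25; total due = £1219.41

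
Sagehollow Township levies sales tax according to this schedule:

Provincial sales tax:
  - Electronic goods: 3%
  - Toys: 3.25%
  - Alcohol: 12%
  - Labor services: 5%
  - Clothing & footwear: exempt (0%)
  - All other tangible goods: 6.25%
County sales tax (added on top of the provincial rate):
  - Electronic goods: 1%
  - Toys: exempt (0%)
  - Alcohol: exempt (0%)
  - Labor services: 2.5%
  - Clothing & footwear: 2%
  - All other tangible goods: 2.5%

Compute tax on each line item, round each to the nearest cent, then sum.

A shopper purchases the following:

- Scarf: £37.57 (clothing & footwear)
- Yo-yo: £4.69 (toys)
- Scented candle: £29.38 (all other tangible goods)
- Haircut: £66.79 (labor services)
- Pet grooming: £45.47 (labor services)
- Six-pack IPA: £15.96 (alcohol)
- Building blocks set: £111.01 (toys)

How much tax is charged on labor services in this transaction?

£8.42

Haircut £66.79: labor services → 5% + 2.5% county = 7.5% → £5.01
Pet grooming £45.47: labor services → 5% + 2.5% county = 7.5% → £3.41
Tax on labor services = £5.01 + £3.41 = £8.42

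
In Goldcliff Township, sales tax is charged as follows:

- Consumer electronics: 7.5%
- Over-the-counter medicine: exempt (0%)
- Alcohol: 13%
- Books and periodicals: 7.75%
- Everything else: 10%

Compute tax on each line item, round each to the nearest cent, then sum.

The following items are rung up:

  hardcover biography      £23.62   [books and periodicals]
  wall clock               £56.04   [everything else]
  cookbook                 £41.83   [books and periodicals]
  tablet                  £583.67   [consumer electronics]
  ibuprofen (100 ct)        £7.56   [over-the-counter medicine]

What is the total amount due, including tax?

£767.17

Hardcover biography £23.62: books and periodicals → 7.75% → £1.83
Wall clock £56.04: everything else → 10% → £5.60
Cookbook £41.83: books and periodicals → 7.75% → £3.24
Tablet £583.67: consumer electronics → 7.5% → £43.78
Ibuprofen (100 ct) £7.56: over-the-counter medicine → 0% → £0.00
Subtotal = £712.72; tax = £54.45; total due = £767.17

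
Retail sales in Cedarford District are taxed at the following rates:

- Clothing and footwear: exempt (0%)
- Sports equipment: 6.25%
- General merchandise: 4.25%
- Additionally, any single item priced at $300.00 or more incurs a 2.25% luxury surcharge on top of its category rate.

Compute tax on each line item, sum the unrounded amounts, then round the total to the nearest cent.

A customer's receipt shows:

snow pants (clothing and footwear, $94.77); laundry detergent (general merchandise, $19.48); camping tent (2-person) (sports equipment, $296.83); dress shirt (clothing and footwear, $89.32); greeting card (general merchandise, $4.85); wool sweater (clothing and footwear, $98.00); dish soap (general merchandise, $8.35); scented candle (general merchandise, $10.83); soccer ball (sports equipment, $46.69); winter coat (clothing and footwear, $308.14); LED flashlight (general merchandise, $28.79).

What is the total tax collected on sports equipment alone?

Camping tent (2-person) $296.83: sports equipment → 6.25% → $18.551875
Soccer ball $46.69: sports equipment → 6.25% → $2.918125
Tax on sports equipment: unrounded sum = $21.47 → $21.47

$21.47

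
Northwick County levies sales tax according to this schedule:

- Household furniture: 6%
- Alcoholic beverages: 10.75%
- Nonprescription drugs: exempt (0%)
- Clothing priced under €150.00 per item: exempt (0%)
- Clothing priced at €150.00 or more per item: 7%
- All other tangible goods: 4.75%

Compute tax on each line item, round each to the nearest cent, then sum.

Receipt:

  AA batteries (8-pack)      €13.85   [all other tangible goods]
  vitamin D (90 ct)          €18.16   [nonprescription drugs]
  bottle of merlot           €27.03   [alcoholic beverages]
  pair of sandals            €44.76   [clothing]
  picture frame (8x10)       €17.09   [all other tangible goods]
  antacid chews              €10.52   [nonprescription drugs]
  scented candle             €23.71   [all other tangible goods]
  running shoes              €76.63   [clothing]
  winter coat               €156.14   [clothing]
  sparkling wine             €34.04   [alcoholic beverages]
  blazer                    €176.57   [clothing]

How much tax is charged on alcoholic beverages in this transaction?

Bottle of merlot €27.03: alcoholic beverages → 10.75% → €2.91
Sparkling wine €34.04: alcoholic beverages → 10.75% → €3.66
Tax on alcoholic beverages = €2.91 + €3.66 = €6.57

€6.57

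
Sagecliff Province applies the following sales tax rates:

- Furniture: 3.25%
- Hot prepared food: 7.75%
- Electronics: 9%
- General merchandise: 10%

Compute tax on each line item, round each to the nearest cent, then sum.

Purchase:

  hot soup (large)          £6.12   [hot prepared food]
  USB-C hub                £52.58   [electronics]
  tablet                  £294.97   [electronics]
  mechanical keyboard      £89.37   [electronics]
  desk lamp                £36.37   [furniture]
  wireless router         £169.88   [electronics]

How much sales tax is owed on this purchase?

£56.26

Hot soup (large) £6.12: hot prepared food → 7.75% → £0.47
USB-C hub £52.58: electronics → 9% → £4.73
Tablet £294.97: electronics → 9% → £26.55
Mechanical keyboard £89.37: electronics → 9% → £8.04
Desk lamp £36.37: furniture → 3.25% → £1.18
Wireless router £169.88: electronics → 9% → £15.29
Total tax = £0.47 + £4.73 + £26.55 + £8.04 + £1.18 + £15.29 = £56.26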